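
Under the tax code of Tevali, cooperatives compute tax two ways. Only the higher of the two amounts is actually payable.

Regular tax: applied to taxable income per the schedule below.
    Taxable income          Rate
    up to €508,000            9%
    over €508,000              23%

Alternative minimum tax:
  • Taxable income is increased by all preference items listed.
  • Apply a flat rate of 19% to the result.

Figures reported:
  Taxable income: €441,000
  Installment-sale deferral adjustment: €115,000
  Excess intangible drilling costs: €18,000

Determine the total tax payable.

Regular tax:
  €441,000 × 9% = €39,690

Alternative minimum tax:
  Adjusted income: €441,000 + €115,000 + €18,000 = €574,000
  €574,000 × 19% = €109,060

€109,060 > €39,690, so the alternative minimum tax is the binding amount.

€109,060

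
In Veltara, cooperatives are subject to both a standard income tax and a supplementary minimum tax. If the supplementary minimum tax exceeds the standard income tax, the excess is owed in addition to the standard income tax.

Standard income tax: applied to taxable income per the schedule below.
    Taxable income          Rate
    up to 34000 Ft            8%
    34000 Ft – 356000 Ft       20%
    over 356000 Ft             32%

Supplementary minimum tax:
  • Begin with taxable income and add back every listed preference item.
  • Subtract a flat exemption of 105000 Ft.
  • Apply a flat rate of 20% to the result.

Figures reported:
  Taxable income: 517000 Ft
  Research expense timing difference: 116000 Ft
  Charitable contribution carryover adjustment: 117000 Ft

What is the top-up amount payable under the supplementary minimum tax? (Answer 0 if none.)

10360 Ft

Standard income tax:
  34000 Ft × 8% = 2720 Ft
  322000 Ft × 20% = 64400 Ft
  161000 Ft × 32% = 51520 Ft
  → 118640 Ft

Supplementary minimum tax:
  Adjusted income: 517000 Ft + 116000 Ft + 117000 Ft = 750000 Ft
  Less exemption 105000 Ft → base 645000 Ft
  645000 Ft × 20% = 129000 Ft

Excess of supplementary minimum tax over standard income tax: 129000 Ft − 118640 Ft = 10360 Ft.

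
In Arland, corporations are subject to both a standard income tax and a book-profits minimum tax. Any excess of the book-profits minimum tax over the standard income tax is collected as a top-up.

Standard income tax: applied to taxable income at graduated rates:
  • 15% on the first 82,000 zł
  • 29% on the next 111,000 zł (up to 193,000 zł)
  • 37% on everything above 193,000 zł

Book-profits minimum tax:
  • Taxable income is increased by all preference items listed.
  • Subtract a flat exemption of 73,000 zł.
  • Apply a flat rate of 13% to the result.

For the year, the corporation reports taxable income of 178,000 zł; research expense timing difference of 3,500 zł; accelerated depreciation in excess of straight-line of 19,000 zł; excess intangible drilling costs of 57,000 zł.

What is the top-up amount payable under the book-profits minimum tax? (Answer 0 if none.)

0 zł

Book-profits minimum tax:
  Adjusted income: 178,000 zł + 3,500 zł + 19,000 zł + 57,000 zł = 257,500 zł
  Less exemption 73,000 zł → base 184,500 zł
  184,500 zł × 13% = 23,985 zł

Standard income tax:
  82,000 zł × 15% = 12,300 zł
  96,000 zł × 29% = 27,840 zł
  → 40,140 zł

23,985 zł ≤ 40,140 zł, so no add-on is due.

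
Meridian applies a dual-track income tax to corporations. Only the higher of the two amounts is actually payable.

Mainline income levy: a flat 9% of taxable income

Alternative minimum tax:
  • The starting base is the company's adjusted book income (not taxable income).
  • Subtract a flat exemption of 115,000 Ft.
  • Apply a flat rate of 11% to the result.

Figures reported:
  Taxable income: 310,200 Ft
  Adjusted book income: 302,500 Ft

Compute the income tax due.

Alternative minimum tax:
  Base (adjusted book income): 302,500 Ft
  Less exemption 115,000 Ft → base 187,500 Ft
  187,500 Ft × 11% = 20,625 Ft

Mainline income levy:
  310,200 Ft × 9% = 27,918 Ft

27,918 Ft > 20,625 Ft, so the mainline income levy governs.

27,918 Ft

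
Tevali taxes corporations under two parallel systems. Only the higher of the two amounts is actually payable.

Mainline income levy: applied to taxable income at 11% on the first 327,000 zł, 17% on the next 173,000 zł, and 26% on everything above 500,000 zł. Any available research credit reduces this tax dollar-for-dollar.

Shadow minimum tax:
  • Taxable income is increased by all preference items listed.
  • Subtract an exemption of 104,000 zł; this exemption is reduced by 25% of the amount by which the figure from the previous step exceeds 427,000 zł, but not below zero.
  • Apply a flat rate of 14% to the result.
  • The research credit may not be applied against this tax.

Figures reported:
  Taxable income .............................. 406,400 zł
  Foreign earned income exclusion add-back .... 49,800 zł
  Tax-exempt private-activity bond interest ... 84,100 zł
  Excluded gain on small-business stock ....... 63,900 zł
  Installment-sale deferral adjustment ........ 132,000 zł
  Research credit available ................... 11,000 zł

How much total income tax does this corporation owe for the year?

99,330 zł

Shadow minimum tax:
  Adjusted income: 406,400 zł + 49,800 zł + 84,100 zł + 63,900 zł + 132,000 zł = 736,200 zł
  Exemption: 104,000 zł − 25% × (736,200 zł − 427,000 zł) = 104,000 zł − 77,300 zł = 26,700 zł
  Base: 736,200 zł − 26,700 zł = 709,500 zł
  709,500 zł × 14% = 99,330 zł

Mainline income levy:
  327,000 zł × 11% = 35,970 zł
  79,400 zł × 17% = 13,498 zł
  → 49,468 zł
  Less research credit 11,000 zł → 38,468 zł

99,330 zł > 38,468 zł, so the shadow minimum tax is the binding amount.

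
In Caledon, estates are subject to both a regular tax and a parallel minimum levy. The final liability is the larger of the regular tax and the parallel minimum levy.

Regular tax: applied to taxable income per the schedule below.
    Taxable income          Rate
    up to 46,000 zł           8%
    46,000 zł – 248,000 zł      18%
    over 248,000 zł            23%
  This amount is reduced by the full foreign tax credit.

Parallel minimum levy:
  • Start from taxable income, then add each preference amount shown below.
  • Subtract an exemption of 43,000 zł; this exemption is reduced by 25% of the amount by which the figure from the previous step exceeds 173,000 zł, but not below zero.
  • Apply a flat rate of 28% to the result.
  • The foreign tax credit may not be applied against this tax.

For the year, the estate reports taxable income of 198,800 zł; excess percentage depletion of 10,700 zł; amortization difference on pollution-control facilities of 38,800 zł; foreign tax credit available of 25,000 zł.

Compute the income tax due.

Parallel minimum levy:
  Adjusted income: 198,800 zł + 10,700 zł + 38,800 zł = 248,300 zł
  Exemption: 43,000 zł − 25% × (248,300 zł − 173,000 zł) = 43,000 zł − 18,825 zł = 24,175 zł
  Base: 248,300 zł − 24,175 zł = 224,125 zł
  224,125 zł × 28% = 62,755 zł

Regular tax:
  46,000 zł × 8% = 3,680 zł
  152,800 zł × 18% = 27,504 zł
  → 31,184 zł
  Less foreign tax credit 25,000 zł → 6,184 zł

62,755 zł > 6,184 zł, so the parallel minimum levy is the binding amount.

62,755 zł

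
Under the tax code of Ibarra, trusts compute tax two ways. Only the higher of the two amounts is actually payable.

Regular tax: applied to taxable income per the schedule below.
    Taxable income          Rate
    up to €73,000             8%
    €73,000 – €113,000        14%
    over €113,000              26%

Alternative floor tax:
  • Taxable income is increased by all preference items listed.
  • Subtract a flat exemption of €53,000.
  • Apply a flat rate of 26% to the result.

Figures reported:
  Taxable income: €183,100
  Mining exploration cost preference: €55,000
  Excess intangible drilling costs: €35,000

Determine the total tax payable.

€57,226

Alternative floor tax:
  Adjusted income: €183,100 + €55,000 + €35,000 = €273,100
  Less exemption €53,000 → base €220,100
  €220,100 × 26% = €57,226

Regular tax:
  €73,000 × 8% = €5,840
  €40,000 × 14% = €5,600
  €70,100 × 26% = €18,226
  → €29,666

€57,226 > €29,666, so the alternative floor tax is the binding amount.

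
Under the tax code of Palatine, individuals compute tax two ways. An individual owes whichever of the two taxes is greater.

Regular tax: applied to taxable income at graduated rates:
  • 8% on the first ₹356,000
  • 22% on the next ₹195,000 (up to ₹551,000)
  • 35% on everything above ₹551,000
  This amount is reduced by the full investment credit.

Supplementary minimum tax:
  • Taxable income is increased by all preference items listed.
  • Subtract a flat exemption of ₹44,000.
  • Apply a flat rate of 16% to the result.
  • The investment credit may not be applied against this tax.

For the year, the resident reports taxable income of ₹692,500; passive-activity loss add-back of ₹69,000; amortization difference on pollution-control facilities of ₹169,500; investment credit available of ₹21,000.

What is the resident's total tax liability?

₹141,920

Regular tax:
  ₹356,000 × 8% = ₹28,480
  ₹195,000 × 22% = ₹42,900
  ₹141,500 × 35% = ₹49,525
  → ₹120,905
  Less investment credit ₹21,000 → ₹99,905

Supplementary minimum tax:
  Adjusted income: ₹692,500 + ₹69,000 + ₹169,500 = ₹931,000
  Less exemption ₹44,000 → base ₹887,000
  ₹887,000 × 16% = ₹141,920

₹141,920 > ₹99,905, so the supplementary minimum tax is the binding amount.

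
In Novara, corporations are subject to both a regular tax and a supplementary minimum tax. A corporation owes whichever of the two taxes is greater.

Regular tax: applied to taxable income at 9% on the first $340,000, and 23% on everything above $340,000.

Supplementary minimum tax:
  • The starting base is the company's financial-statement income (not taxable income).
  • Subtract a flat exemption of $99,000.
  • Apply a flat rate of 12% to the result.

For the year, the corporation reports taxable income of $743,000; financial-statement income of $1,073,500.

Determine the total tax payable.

Regular tax:
  $340,000 × 9% = $30,600
  $403,000 × 23% = $92,690
  → $123,290

Supplementary minimum tax:
  Base (financial-statement income): $1,073,500
  Less exemption $99,000 → base $974,500
  $974,500 × 12% = $116,940

$123,290 > $116,940, so the regular tax governs.

$123,290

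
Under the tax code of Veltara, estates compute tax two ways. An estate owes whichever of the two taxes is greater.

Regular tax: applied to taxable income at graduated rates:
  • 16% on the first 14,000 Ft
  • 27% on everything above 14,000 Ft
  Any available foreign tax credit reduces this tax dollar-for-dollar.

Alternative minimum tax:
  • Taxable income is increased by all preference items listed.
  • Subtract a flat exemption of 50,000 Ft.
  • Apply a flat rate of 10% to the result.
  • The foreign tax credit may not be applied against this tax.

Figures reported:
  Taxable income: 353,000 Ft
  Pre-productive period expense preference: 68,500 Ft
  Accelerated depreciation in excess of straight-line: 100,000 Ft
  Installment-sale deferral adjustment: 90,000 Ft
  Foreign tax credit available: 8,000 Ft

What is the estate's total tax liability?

85,770 Ft

Alternative minimum tax:
  Adjusted income: 353,000 Ft + 68,500 Ft + 100,000 Ft + 90,000 Ft = 611,500 Ft
  Less exemption 50,000 Ft → base 561,500 Ft
  561,500 Ft × 10% = 56,150 Ft

Regular tax:
  14,000 Ft × 16% = 2,240 Ft
  339,000 Ft × 27% = 91,530 Ft
  → 93,770 Ft
  Less foreign tax credit 8,000 Ft → 85,770 Ft

85,770 Ft > 56,150 Ft, so the regular tax governs.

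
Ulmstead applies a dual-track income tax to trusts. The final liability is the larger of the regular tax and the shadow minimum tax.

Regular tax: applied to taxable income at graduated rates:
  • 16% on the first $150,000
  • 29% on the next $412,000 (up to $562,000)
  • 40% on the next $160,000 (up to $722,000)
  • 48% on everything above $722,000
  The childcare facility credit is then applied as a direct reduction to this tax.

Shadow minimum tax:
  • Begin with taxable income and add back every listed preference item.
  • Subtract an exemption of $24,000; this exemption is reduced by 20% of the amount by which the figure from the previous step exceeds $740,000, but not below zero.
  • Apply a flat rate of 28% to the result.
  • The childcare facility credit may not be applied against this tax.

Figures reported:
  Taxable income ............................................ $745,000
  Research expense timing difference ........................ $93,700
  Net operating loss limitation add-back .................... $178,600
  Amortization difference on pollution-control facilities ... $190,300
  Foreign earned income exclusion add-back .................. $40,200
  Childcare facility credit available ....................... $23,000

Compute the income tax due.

$349,384

Regular tax:
  $150,000 × 16% = $24,000
  $412,000 × 29% = $119,480
  $160,000 × 40% = $64,000
  $23,000 × 48% = $11,040
  → $218,520
  Less childcare facility credit $23,000 → $195,520

Shadow minimum tax:
  Adjusted income: $745,000 + $93,700 + $178,600 + $190,300 + $40,200 = $1,247,800
  Exemption: 20% × ($1,247,800 − $740,000) = $101,560 ≥ $24,000, so the exemption is fully phased out
  Base: $1,247,800 − $0 = $1,247,800
  $1,247,800 × 28% = $349,384

$349,384 > $195,520, so the shadow minimum tax is the binding amount.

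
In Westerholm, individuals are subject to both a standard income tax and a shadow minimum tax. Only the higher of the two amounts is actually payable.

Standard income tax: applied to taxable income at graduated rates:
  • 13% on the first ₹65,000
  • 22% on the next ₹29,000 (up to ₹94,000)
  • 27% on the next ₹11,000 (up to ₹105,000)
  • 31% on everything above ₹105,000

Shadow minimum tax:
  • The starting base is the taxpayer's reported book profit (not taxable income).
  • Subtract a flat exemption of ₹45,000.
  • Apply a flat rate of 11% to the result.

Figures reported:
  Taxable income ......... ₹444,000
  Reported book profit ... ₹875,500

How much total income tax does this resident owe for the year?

Shadow minimum tax:
  Base (reported book profit): ₹875,500
  Less exemption ₹45,000 → base ₹830,500
  ₹830,500 × 11% = ₹91,355

Standard income tax:
  ₹65,000 × 13% = ₹8,450
  ₹29,000 × 22% = ₹6,380
  ₹11,000 × 27% = ₹2,970
  ₹339,000 × 31% = ₹105,090
  → ₹122,890

₹122,890 > ₹91,355, so the standard income tax governs.

₹122,890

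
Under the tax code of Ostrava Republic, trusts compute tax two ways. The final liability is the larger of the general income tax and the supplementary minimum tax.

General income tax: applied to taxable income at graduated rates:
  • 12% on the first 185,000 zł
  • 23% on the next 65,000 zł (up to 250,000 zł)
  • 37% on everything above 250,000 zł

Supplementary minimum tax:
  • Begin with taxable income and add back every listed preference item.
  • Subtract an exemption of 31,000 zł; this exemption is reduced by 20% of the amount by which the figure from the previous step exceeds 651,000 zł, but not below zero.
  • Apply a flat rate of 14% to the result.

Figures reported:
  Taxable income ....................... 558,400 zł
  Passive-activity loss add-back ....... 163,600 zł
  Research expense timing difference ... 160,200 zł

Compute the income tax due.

151,258 zł

Supplementary minimum tax:
  Adjusted income: 558,400 zł + 163,600 zł + 160,200 zł = 882,200 zł
  Exemption: 20% × (882,200 zł − 651,000 zł) = 46,240 zł ≥ 31,000 zł, so the exemption is fully phased out
  Base: 882,200 zł − 0 zł = 882,200 zł
  882,200 zł × 14% = 123,508 zł

General income tax:
  185,000 zł × 12% = 22,200 zł
  65,000 zł × 23% = 14,950 zł
  308,400 zł × 37% = 114,108 zł
  → 151,258 zł

151,258 zł > 123,508 zł, so the general income tax governs.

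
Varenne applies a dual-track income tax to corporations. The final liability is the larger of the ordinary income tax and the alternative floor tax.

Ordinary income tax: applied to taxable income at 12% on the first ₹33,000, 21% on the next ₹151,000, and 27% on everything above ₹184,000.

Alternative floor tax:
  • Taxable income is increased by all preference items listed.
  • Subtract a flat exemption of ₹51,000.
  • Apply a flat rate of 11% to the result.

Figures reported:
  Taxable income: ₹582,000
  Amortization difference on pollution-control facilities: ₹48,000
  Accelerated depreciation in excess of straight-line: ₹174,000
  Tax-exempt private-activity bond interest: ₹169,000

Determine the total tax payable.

Alternative floor tax:
  Adjusted income: ₹582,000 + ₹48,000 + ₹174,000 + ₹169,000 = ₹973,000
  Less exemption ₹51,000 → base ₹922,000
  ₹922,000 × 11% = ₹101,420

Ordinary income tax:
  ₹33,000 × 12% = ₹3,960
  ₹151,000 × 21% = ₹31,710
  ₹398,000 × 27% = ₹107,460
  → ₹143,130

₹143,130 > ₹101,420, so the ordinary income tax governs.

₹143,130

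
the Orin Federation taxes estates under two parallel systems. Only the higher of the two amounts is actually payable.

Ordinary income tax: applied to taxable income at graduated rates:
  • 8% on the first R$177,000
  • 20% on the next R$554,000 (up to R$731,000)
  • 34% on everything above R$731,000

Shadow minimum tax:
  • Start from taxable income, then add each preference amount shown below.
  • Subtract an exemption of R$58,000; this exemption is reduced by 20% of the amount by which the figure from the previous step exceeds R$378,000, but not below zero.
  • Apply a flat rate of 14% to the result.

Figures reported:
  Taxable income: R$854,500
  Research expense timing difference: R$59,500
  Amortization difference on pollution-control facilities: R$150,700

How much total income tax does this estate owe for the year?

Ordinary income tax:
  R$177,000 × 8% = R$14,160
  R$554,000 × 20% = R$110,800
  R$123,500 × 34% = R$41,990
  → R$166,950

Shadow minimum tax:
  Adjusted income: R$854,500 + R$59,500 + R$150,700 = R$1,064,700
  Exemption: 20% × (R$1,064,700 − R$378,000) = R$137,340 ≥ R$58,000, so the exemption is fully phased out
  Base: R$1,064,700 − R$0 = R$1,064,700
  R$1,064,700 × 14% = R$149,058

R$166,950 > R$149,058, so the ordinary income tax governs.

R$166,950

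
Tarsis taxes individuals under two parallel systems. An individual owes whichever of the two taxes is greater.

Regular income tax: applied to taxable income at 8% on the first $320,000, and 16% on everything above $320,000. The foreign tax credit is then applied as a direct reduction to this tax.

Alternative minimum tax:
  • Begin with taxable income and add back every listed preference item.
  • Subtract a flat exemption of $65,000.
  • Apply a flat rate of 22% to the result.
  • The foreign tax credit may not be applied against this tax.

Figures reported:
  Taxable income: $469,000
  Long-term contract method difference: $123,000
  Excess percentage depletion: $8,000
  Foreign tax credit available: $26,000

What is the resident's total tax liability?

$117,700

Regular income tax:
  $320,000 × 8% = $25,600
  $149,000 × 16% = $23,840
  → $49,440
  Less foreign tax credit $26,000 → $23,440

Alternative minimum tax:
  Adjusted income: $469,000 + $123,000 + $8,000 = $600,000
  Less exemption $65,000 → base $535,000
  $535,000 × 22% = $117,700

$117,700 > $23,440, so the alternative minimum tax is the binding amount.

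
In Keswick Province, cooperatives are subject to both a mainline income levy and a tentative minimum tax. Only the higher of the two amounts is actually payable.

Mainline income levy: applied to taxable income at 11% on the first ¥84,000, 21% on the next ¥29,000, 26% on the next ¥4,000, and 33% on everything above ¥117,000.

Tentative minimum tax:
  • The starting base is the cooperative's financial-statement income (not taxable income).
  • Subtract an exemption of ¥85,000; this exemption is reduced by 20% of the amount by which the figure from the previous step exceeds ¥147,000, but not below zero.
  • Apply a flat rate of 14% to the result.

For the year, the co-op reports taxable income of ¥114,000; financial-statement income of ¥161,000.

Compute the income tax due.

¥15,590

Tentative minimum tax:
  Base (financial-statement income): ¥161,000
  Exemption: ¥85,000 − 20% × (¥161,000 − ¥147,000) = ¥85,000 − ¥2,800 = ¥82,200
  Base: ¥161,000 − ¥82,200 = ¥78,800
  ¥78,800 × 14% = ¥11,032

Mainline income levy:
  ¥84,000 × 11% = ¥9,240
  ¥29,000 × 21% = ¥6,090
  ¥1,000 × 26% = ¥260
  → ¥15,590

¥15,590 > ¥11,032, so the mainline income levy governs.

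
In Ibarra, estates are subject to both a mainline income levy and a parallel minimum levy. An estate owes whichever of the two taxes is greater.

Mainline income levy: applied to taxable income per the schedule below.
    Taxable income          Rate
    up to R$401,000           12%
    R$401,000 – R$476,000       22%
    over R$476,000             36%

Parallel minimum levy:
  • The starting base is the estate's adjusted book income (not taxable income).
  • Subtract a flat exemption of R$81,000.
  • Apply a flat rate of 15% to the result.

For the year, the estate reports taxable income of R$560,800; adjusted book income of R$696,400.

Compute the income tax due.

R$95,148

Parallel minimum levy:
  Base (adjusted book income): R$696,400
  Less exemption R$81,000 → base R$615,400
  R$615,400 × 15% = R$92,310

Mainline income levy:
  R$401,000 × 12% = R$48,120
  R$75,000 × 22% = R$16,500
  R$84,800 × 36% = R$30,528
  → R$95,148

R$95,148 > R$92,310, so the mainline income levy governs.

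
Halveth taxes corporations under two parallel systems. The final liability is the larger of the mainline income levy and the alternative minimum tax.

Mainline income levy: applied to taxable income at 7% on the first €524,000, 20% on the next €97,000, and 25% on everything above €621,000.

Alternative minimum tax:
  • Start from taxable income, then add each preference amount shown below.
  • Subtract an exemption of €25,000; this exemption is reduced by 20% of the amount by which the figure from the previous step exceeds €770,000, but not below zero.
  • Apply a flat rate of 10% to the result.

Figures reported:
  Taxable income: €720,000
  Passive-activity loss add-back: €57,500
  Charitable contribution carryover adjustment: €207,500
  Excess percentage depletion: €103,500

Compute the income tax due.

€108,850

Alternative minimum tax:
  Adjusted income: €720,000 + €57,500 + €207,500 + €103,500 = €1,088,500
  Exemption: 20% × (€1,088,500 − €770,000) = €63,700 ≥ €25,000, so the exemption is fully phased out
  Base: €1,088,500 − €0 = €1,088,500
  €1,088,500 × 10% = €108,850

Mainline income levy:
  €524,000 × 7% = €36,680
  €97,000 × 20% = €19,400
  €99,000 × 25% = €24,750
  → €80,830

€108,850 > €80,830, so the alternative minimum tax is the binding amount.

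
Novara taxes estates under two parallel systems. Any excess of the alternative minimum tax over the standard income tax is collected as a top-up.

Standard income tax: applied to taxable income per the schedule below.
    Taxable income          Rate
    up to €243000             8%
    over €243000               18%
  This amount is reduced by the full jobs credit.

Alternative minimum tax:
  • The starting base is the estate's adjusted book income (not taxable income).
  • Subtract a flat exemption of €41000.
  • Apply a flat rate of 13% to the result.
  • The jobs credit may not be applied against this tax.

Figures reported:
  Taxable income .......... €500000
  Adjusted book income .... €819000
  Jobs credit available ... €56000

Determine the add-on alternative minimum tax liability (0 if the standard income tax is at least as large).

Alternative minimum tax:
  Base (adjusted book income): €819000
  Less exemption €41000 → base €778000
  €778000 × 13% = €101140

Standard income tax:
  €243000 × 8% = €19440
  €257000 × 18% = €46260
  → €65700
  Less jobs credit €56000 → €9700

Excess of alternative minimum tax over standard income tax: €101140 − €9700 = €91440.

€91440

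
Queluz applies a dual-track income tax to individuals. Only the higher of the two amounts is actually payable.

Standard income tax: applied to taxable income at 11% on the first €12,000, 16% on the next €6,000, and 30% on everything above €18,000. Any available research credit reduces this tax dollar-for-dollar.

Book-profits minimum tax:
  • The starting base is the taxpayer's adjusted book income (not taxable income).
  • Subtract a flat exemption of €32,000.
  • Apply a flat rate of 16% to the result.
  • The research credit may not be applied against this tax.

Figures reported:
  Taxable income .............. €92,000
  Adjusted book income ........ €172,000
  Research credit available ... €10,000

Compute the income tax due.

€22,400

Standard income tax:
  €12,000 × 11% = €1,320
  €6,000 × 16% = €960
  €74,000 × 30% = €22,200
  → €24,480
  Less research credit €10,000 → €14,480

Book-profits minimum tax:
  Base (adjusted book income): €172,000
  Less exemption €32,000 → base €140,000
  €140,000 × 16% = €22,400

€22,400 > €14,480, so the book-profits minimum tax is the binding amount.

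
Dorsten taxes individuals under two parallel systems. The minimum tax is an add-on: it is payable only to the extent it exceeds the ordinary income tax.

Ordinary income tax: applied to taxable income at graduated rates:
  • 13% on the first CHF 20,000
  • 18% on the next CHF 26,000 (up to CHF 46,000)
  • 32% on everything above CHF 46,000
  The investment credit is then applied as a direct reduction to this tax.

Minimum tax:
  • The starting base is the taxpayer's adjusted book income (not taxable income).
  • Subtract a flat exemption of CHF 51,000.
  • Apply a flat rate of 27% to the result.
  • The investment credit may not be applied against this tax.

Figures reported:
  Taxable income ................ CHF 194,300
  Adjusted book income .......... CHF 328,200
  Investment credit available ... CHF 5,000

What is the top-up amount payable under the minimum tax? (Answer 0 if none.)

CHF 25,108

Minimum tax:
  Base (adjusted book income): CHF 328,200
  Less exemption CHF 51,000 → base CHF 277,200
  CHF 277,200 × 27% = CHF 74,844

Ordinary income tax:
  CHF 20,000 × 13% = CHF 2,600
  CHF 26,000 × 18% = CHF 4,680
  CHF 148,300 × 32% = CHF 47,456
  → CHF 54,736
  Less investment credit CHF 5,000 → CHF 49,736

Excess of minimum tax over ordinary income tax: CHF 74,844 − CHF 49,736 = CHF 25,108.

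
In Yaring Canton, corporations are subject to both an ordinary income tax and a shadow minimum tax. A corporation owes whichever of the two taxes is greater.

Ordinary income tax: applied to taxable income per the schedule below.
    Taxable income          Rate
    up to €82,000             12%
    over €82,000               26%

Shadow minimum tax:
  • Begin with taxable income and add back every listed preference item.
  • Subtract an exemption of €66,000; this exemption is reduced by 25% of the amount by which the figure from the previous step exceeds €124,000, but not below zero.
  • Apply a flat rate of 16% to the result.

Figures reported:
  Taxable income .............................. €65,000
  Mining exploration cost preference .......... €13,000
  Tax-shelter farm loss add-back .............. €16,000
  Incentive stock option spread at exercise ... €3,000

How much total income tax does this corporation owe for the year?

Ordinary income tax:
  €65,000 × 12% = €7,800

Shadow minimum tax:
  Adjusted income: €65,000 + €13,000 + €16,000 + €3,000 = €97,000
  Exemption: €97,000 ≤ €124,000, so full €66,000 applies
  Base: €97,000 − €66,000 = €31,000
  €31,000 × 16% = €4,960

€7,800 > €4,960, so the ordinary income tax governs.

€7,800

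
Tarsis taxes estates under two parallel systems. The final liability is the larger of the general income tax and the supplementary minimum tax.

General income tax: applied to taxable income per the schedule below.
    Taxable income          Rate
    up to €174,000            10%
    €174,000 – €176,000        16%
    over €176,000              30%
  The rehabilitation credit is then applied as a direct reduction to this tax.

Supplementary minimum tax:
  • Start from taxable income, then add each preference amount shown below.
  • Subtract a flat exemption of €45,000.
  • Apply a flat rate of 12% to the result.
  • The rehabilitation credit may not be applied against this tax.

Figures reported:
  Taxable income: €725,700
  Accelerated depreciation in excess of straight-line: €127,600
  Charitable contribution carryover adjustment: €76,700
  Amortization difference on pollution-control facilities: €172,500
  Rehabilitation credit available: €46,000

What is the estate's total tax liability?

€136,630

General income tax:
  €174,000 × 10% = €17,400
  €2,000 × 16% = €320
  €549,700 × 30% = €164,910
  → €182,630
  Less rehabilitation credit €46,000 → €136,630

Supplementary minimum tax:
  Adjusted income: €725,700 + €127,600 + €76,700 + €172,500 = €1,102,500
  Less exemption €45,000 → base €1,057,500
  €1,057,500 × 12% = €126,900

€136,630 > €126,900, so the general income tax governs.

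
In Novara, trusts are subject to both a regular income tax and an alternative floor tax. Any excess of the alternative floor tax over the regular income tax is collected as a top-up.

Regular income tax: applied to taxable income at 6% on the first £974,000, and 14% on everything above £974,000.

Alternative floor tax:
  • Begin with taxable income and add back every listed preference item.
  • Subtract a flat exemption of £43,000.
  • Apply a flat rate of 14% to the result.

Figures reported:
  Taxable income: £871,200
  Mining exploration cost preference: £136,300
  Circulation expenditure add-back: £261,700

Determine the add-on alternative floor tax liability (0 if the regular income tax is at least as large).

£119,396

Regular income tax:
  £871,200 × 6% = £52,272

Alternative floor tax:
  Adjusted income: £871,200 + £136,300 + £261,700 = £1,269,200
  Less exemption £43,000 → base £1,226,200
  £1,226,200 × 14% = £171,668

Excess of alternative floor tax over regular income tax: £171,668 − £52,272 = £119,396.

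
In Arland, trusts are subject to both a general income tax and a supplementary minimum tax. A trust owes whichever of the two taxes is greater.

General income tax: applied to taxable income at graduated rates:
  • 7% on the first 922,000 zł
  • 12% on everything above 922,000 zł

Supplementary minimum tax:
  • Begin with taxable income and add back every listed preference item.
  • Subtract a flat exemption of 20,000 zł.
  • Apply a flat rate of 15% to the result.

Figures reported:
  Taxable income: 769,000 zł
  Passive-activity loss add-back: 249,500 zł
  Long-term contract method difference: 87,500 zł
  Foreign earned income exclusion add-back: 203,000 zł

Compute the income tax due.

General income tax:
  769,000 zł × 7% = 53,830 zł

Supplementary minimum tax:
  Adjusted income: 769,000 zł + 249,500 zł + 87,500 zł + 203,000 zł = 1,309,000 zł
  Less exemption 20,000 zł → base 1,289,000 zł
  1,289,000 zł × 15% = 193,350 zł

193,350 zł > 53,830 zł, so the supplementary minimum tax is the binding amount.

193,350 zł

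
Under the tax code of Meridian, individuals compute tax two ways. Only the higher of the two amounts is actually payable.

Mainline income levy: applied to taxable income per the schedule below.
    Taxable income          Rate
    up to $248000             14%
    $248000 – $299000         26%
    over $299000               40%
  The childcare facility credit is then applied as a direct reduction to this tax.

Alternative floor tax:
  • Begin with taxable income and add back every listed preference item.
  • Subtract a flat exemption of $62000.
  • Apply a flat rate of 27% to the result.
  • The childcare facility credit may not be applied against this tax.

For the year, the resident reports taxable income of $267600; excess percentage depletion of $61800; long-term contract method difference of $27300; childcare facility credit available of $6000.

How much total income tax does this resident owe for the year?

$79569

Alternative floor tax:
  Adjusted income: $267600 + $61800 + $27300 = $356700
  Less exemption $62000 → base $294700
  $294700 × 27% = $79569

Mainline income levy:
  $248000 × 14% = $34720
  $19600 × 26% = $5096
  → $39816
  Less childcare facility credit $6000 → $33816

$79569 > $33816, so the alternative floor tax is the binding amount.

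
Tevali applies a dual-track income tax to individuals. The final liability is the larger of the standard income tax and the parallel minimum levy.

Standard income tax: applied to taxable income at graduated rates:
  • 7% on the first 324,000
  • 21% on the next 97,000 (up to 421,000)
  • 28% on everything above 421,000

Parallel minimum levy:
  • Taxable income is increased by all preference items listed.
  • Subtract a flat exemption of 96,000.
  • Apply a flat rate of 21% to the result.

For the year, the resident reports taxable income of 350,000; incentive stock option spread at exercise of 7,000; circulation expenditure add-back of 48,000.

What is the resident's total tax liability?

64,890

Standard income tax:
  324,000 × 7% = 22,680
  26,000 × 21% = 5,460
  → 28,140

Parallel minimum levy:
  Adjusted income: 350,000 + 7,000 + 48,000 = 405,000
  Less exemption 96,000 → base 309,000
  309,000 × 21% = 64,890

64,890 > 28,140, so the parallel minimum levy is the binding amount.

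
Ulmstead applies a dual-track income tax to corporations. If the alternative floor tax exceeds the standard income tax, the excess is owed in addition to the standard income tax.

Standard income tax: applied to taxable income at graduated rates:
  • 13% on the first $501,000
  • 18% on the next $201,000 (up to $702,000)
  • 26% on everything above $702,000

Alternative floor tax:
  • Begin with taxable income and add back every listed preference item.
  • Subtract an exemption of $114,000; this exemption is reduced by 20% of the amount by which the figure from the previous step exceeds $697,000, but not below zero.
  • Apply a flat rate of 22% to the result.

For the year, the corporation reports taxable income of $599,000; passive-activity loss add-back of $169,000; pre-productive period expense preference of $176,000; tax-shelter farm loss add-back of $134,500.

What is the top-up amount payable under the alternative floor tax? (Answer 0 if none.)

Standard income tax:
  $501,000 × 13% = $65,130
  $98,000 × 18% = $17,640
  → $82,770

Alternative floor tax:
  Adjusted income: $599,000 + $169,000 + $176,000 + $134,500 = $1,078,500
  Exemption: $114,000 − 20% × ($1,078,500 − $697,000) = $114,000 − $76,300 = $37,700
  Base: $1,078,500 − $37,700 = $1,040,800
  $1,040,800 × 22% = $228,976

Excess of alternative floor tax over standard income tax: $228,976 − $82,770 = $146,206.

$146,206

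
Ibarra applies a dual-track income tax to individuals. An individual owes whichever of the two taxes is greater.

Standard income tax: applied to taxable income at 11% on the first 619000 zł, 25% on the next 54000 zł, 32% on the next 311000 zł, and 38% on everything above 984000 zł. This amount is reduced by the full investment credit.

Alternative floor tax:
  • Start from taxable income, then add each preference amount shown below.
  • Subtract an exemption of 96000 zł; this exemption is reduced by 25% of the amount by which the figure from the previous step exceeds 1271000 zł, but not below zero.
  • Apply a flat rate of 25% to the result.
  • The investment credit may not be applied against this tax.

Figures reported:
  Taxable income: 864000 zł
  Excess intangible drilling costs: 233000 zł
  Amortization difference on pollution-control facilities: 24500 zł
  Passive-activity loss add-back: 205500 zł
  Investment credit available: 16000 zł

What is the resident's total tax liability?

Alternative floor tax:
  Adjusted income: 864000 zł + 233000 zł + 24500 zł + 205500 zł = 1327000 zł
  Exemption: 96000 zł − 25% × (1327000 zł − 1271000 zł) = 96000 zł − 14000 zł = 82000 zł
  Base: 1327000 zł − 82000 zł = 1245000 zł
  1245000 zł × 25% = 311250 zł

Standard income tax:
  619000 zł × 11% = 68090 zł
  54000 zł × 25% = 13500 zł
  191000 zł × 32% = 61120 zł
  → 142710 zł
  Less investment credit 16000 zł → 126710 zł

311250 zł > 126710 zł, so the alternative floor tax is the binding amount.

311250 zł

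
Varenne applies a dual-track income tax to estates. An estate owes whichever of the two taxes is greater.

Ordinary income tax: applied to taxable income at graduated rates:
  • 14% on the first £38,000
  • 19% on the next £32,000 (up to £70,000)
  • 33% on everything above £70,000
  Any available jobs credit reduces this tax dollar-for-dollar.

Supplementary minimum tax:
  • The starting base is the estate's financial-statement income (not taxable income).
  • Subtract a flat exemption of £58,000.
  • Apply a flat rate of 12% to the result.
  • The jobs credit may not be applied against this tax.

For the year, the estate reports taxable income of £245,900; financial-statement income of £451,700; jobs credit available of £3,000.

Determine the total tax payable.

Ordinary income tax:
  £38,000 × 14% = £5,320
  £32,000 × 19% = £6,080
  £175,900 × 33% = £58,047
  → £69,447
  Less jobs credit £3,000 → £66,447

Supplementary minimum tax:
  Base (financial-statement income): £451,700
  Less exemption £58,000 → base £393,700
  £393,700 × 12% = £47,244

£66,447 > £47,244, so the ordinary income tax governs.

£66,447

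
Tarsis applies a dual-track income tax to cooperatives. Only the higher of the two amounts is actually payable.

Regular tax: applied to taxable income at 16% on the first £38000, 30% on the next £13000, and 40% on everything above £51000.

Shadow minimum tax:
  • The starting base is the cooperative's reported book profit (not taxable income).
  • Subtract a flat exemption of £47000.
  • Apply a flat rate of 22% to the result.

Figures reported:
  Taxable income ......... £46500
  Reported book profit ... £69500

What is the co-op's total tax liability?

£8630

Shadow minimum tax:
  Base (reported book profit): £69500
  Less exemption £47000 → base £22500
  £22500 × 22% = £4950

Regular tax:
  £38000 × 16% = £6080
  £8500 × 30% = £2550
  → £8630

£8630 > £4950, so the regular tax governs.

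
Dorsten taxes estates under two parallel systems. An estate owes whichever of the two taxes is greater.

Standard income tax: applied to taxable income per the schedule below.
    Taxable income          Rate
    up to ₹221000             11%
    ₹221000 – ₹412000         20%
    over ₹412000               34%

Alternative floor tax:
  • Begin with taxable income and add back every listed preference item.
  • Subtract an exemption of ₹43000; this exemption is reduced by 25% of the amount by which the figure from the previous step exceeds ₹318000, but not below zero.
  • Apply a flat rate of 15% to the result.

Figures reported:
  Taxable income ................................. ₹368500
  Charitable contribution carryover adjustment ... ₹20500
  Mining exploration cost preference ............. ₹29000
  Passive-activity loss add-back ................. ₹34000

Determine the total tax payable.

Standard income tax:
  ₹221000 × 11% = ₹24310
  ₹147500 × 20% = ₹29500
  → ₹53810

Alternative floor tax:
  Adjusted income: ₹368500 + ₹20500 + ₹29000 + ₹34000 = ₹452000
  Exemption: ₹43000 − 25% × (₹452000 − ₹318000) = ₹43000 − ₹33500 = ₹9500
  Base: ₹452000 − ₹9500 = ₹442500
  ₹442500 × 15% = ₹66375

₹66375 > ₹53810, so the alternative floor tax is the binding amount.

₹66375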